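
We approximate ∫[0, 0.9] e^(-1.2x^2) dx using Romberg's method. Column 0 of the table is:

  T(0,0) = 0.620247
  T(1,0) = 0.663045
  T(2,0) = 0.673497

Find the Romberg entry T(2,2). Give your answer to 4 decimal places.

Richardson extrapolation on the trapezoidal column (denominator 4−1=3):
T(1,1) = (4·0.663045 − 0.620247) / 3 = 0.677311
T(2,1) = (4·0.673497 − 0.663045) / 3 = 0.676981
T(2,2) = (16·0.676981 − 0.677311) / 15 = 0.676959

0.6770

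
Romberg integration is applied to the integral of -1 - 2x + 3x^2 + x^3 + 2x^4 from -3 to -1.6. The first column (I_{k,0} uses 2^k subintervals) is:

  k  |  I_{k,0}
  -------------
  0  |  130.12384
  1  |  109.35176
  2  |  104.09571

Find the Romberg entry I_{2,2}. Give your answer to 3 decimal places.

102.338

I_{1,1} = (4·109.35176 − 130.12384) / 3 = 102.42773
I_{2,1} = 104.09571 + (104.09571 − 109.35176)/3 = 102.34369
I_{2,2} = 102.34369 + (102.34369 − 102.42773)/15 = 102.33809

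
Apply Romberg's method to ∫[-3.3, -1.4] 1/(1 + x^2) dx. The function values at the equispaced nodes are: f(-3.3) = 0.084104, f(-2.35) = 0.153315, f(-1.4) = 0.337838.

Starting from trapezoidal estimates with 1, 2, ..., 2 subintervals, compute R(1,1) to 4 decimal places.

0.3278

R(0,0) (trapezoid, 1 panel, h=1.9000): 0.400845
R(1,0) (trapezoid, 2 panels, h=0.9500): 0.346072
R(1,1) = 0.346072 + (0.346072 − 0.400845)/3 = 0.327814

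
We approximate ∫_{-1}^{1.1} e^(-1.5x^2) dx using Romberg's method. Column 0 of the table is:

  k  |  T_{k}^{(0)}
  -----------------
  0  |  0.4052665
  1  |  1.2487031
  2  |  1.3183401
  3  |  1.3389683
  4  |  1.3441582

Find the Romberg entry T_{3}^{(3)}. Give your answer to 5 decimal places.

T_{1}^{(1)} = (4·1.2487031 − 0.4052665) / 3 = 1.5298486
T_{2}^{(1)} = 1.3183401 + (1.3183401 − 1.2487031)/3 = 1.3415524
T_{3}^{(1)} = 1.3389683 + (1.3389683 − 1.3183401)/3 = 1.3458444
T_{2}^{(2)} = 1.3415524 + (1.3415524 − 1.5298486)/15 = 1.3289993
T_{3}^{(2)} = (16·1.3458444 − 1.3415524) / 15 = 1.3461305
T_{3}^{(3)} = 1.3461305 + (1.3461305 − 1.3289993)/63 = 1.3464024

1.34640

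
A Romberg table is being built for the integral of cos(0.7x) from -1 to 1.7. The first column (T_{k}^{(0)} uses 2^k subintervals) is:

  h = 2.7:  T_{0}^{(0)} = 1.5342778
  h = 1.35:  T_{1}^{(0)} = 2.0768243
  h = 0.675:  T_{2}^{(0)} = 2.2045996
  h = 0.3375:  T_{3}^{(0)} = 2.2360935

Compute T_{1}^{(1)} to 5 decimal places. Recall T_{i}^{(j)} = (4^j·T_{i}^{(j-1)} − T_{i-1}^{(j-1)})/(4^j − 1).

2.25767

Richardson extrapolation on the trapezoidal column (denominator 4−1=3):
T_{1}^{(1)} = 2.0768243 + (2.0768243 − 1.5342778)/3 = 2.2576731
(Column j=1 coincides with Simpson's rule on the same nodes.)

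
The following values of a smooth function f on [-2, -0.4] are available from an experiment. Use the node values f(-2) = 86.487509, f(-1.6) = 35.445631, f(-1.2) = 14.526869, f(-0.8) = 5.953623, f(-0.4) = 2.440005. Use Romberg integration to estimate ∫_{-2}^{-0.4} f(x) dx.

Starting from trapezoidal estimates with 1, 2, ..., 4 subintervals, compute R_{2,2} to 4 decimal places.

R_{0,0} (trapezoid, 1 panel, h=1.6000): 71.142011
R_{1,0} (trapezoid, 2 panels, h=0.8000): 47.192501
R_{2,0} (trapezoid, 4 panels, h=0.4000): 40.155952
R_{1,1} = 47.192501 + (47.192501 − 71.142011)/3 = 39.209331
R_{2,1} = 40.155952 + (40.155952 − 47.192501)/3 = 37.810436
R_{2,2} = 37.810436 + (37.810436 − 39.209331)/15 = 37.717176

37.7172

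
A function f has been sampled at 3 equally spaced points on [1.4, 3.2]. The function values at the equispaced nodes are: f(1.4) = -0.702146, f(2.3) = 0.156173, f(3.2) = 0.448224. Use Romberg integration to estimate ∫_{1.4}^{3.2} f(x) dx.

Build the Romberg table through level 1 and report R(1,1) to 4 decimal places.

R(0,0) (trapezoid, 1 panel, h=1.8000): -0.228530
R(1,0) (trapezoid, 2 panels, h=0.9000): 0.026291
R(1,1) = 0.026291 + (0.026291 − (-0.228530))/3 = 0.111231

0.1112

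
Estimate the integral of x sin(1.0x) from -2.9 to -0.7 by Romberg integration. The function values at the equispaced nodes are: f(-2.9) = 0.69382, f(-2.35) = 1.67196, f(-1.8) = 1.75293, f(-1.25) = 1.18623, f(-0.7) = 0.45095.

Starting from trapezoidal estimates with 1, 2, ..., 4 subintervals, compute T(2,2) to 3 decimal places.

T(0,0) (trapezoid, 1 panel, h=2.2000): 1.25925
T(1,0) (trapezoid, 2 panels, h=1.1000): 2.55785
T(2,0) (trapezoid, 4 panels, h=0.5500): 2.85093
T(1,1) = 2.55785 + (2.55785 − 1.25925)/3 = 2.99072
T(2,1) = 2.85093 + (2.85093 − 2.55785)/3 = 2.94862
T(2,2) = 2.94862 + (2.94862 − 2.99072)/15 = 2.94581

2.946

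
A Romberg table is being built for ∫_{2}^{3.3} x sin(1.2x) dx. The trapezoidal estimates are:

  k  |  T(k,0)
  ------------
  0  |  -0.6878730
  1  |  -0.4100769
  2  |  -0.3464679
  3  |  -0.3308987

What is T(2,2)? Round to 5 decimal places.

-0.32578

Richardson extrapolation on the trapezoidal column (denominator 4−1=3):
T(1,1) = -0.4100769 + (-0.4100769 − (-0.6878730))/3 = -0.3174782
T(2,1) = (4·(-0.3464679) − (-0.4100769)) / 3 = -0.3252649
T(2,2) = -0.3252649 + (-0.3252649 − (-0.3174782))/15 = -0.3257840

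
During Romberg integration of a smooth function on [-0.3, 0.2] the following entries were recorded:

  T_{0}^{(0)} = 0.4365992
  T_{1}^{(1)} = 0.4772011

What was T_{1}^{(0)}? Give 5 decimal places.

From T_{1}^{(1)} = (4·T_{1}^{(0)} − T_{0}^{(0)})/3, solve for T_{1}^{(0)}:
4·T_{1}^{(0)} = 3·0.4772011 + 0.4365992 = 1.8682025
T_{1}^{(0)} = 0.4670506

0.46705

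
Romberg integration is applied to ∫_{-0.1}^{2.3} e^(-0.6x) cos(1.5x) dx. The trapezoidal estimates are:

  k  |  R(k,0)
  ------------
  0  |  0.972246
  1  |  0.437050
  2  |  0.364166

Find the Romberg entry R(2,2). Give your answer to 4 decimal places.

0.3453

Richardson extrapolation on the trapezoidal column (denominator 4−1=3):
R(1,1) = (4·0.437050 − 0.972246) / 3 = 0.258651
R(2,1) = 0.364166 + (0.364166 − 0.437050)/3 = 0.339871
R(2,2) = 0.339871 + (0.339871 − 0.258651)/15 = 0.345286
(Column j=1 coincides with Simpson's rule on the same nodes.)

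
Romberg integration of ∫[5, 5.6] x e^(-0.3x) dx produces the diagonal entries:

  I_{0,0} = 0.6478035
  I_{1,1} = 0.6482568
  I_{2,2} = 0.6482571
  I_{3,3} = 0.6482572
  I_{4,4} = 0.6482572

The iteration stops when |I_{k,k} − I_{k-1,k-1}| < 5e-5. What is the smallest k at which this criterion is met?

k = 2

|I_{1,1} − I_{0,0}| = 0.0004533 ≥ 5e-5
|I_{2,2} − I_{1,1}| = 0.0000003 < 5e-5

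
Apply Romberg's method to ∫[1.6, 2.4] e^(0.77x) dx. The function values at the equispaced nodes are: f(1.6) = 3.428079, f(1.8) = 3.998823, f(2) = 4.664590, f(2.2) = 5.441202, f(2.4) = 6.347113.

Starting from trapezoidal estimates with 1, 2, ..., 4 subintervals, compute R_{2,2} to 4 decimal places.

3.7910

R_{0,0} (trapezoid, 1 panel, h=0.8000): 3.910077
R_{1,0} (trapezoid, 2 panels, h=0.4000): 3.820874
R_{2,0} (trapezoid, 4 panels, h=0.2000): 3.798442
R_{1,1} = 3.820874 + (3.820874 − 3.910077)/3 = 3.791140
R_{2,1} = 3.798442 + (3.798442 − 3.820874)/3 = 3.790965
R_{2,2} = 3.790965 + (3.790965 − 3.791140)/15 = 3.790953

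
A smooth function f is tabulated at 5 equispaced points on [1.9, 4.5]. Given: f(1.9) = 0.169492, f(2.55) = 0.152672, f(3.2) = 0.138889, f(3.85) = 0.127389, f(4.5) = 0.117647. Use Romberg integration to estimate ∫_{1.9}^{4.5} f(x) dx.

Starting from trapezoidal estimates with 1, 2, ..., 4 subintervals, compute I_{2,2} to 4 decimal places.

0.3651

I_{0,0} (trapezoid, 1 panel, h=2.6000): 0.373281
I_{1,0} (trapezoid, 2 panels, h=1.3000): 0.367196
I_{2,0} (trapezoid, 4 panels, h=0.6500): 0.365638
I_{1,1} = 0.367196 + (0.367196 − 0.373281)/3 = 0.365168
I_{2,1} = 0.365638 + (0.365638 − 0.367196)/3 = 0.365119
I_{2,2} = 0.365119 + (0.365119 − 0.365168)/15 = 0.365116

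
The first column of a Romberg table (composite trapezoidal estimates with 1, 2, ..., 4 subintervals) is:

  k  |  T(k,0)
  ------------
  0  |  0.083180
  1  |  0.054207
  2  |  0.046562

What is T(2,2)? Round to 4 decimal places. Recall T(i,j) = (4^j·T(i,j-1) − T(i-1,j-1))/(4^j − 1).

0.0440

Richardson extrapolation on the trapezoidal column (denominator 4−1=3):
T(1,1) = 0.054207 + (0.054207 − 0.083180)/3 = 0.044549
T(2,1) = (4·0.046562 − 0.054207) / 3 = 0.044014
T(2,2) = (16·0.044014 − 0.044549) / 15 = 0.043978
(Column j=1 coincides with Simpson's rule on the same nodes.)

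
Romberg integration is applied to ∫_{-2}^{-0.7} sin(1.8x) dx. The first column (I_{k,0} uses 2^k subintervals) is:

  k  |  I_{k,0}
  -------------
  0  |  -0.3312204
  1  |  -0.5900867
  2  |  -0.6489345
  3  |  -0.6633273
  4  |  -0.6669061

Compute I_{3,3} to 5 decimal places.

-0.66810

Richardson extrapolation on the trapezoidal column (denominator 4−1=3):
I_{1,1} = -0.5900867 + (-0.5900867 − (-0.3312204))/3 = -0.6763755
I_{2,1} = (4·(-0.6489345) − (-0.5900867)) / 3 = -0.6685504
I_{3,1} = (4·(-0.6633273) − (-0.6489345)) / 3 = -0.6681249
I_{2,2} = -0.6685504 + (-0.6685504 − (-0.6763755))/15 = -0.6680287
I_{3,2} = -0.6681249 + (-0.6681249 − (-0.6685504))/15 = -0.6680965
I_{3,3} = -0.6680965 + (-0.6680965 − (-0.6680287))/63 = -0.6680976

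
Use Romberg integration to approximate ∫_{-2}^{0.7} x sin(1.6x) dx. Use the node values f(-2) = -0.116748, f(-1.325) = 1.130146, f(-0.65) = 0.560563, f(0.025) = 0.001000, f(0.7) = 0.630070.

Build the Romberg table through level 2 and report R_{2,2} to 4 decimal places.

1.3955

R_{0,0} (trapezoid, 1 panel, h=2.7000): 0.692985
R_{1,0} (trapezoid, 2 panels, h=1.3500): 1.103252
R_{2,0} (trapezoid, 4 panels, h=0.6750): 1.315150
R_{1,1} = 1.103252 + (1.103252 − 0.692985)/3 = 1.240008
R_{2,1} = 1.315150 + (1.315150 − 1.103252)/3 = 1.385783
R_{2,2} = 1.385783 + (1.385783 − 1.240008)/15 = 1.395501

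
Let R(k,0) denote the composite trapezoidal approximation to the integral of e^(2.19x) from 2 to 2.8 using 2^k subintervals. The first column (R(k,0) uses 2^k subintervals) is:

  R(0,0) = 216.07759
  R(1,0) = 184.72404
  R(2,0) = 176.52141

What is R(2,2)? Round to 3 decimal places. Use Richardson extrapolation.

173.755

R(1,1) = 184.72404 + (184.72404 − 216.07759)/3 = 174.27286
R(2,1) = (4·176.52141 − 184.72404) / 3 = 173.78720
R(2,2) = 173.78720 + (173.78720 − 174.27286)/15 = 173.75482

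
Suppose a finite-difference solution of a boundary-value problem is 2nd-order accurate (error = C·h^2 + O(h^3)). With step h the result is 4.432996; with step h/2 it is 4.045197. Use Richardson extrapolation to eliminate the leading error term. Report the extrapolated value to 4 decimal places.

3.9159

Extrapolated value = (4·A(h/2) − A(h)) / (4 − 1)
= (4·4.045197 − 4.432996) / 3
= 11.747792 / 3 = 3.915931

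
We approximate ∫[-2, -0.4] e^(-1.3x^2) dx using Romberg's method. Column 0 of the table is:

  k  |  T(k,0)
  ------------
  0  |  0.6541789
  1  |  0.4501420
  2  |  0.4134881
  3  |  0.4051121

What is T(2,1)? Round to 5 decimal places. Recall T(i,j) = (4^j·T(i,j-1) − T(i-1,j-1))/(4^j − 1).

0.40127

Richardson extrapolation on the trapezoidal column (denominator 4−1=3):
T(2,1) = (4·0.4134881 − 0.4501420) / 3 = 0.4012701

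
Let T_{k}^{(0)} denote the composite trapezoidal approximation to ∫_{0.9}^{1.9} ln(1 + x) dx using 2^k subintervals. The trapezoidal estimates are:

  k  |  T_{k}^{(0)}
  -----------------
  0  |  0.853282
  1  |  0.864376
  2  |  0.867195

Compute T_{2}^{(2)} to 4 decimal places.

Richardson extrapolation on the trapezoidal column (denominator 4−1=3):
T_{1}^{(1)} = 0.864376 + (0.864376 − 0.853282)/3 = 0.868074
T_{2}^{(1)} = 0.867195 + (0.867195 − 0.864376)/3 = 0.868135
T_{2}^{(2)} = 0.868135 + (0.868135 − 0.868074)/15 = 0.868139

0.8681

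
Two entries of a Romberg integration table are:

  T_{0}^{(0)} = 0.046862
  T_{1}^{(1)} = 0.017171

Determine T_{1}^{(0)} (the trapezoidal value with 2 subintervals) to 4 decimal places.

0.0246

From T_{1}^{(1)} = (4·T_{1}^{(0)} − T_{0}^{(0)})/3, solve for T_{1}^{(0)}:
4·T_{1}^{(0)} = 3·0.017171 + 0.046862 = 0.098375
T_{1}^{(0)} = 0.024594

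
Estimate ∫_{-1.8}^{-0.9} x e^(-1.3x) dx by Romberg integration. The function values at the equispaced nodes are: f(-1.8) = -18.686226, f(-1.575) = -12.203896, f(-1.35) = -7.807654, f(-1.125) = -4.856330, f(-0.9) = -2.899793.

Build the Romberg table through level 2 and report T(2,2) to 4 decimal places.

T(0,0) (trapezoid, 1 panel, h=0.9000): -9.713709
T(1,0) (trapezoid, 2 panels, h=0.4500): -8.370299
T(2,0) (trapezoid, 4 panels, h=0.2250): -8.023700
T(1,1) = -8.370299 + (-8.370299 − (-9.713709))/3 = -7.922496
T(2,1) = -8.023700 + (-8.023700 − (-8.370299))/3 = -7.908167
T(2,2) = -7.908167 + (-7.908167 − (-7.922496))/15 = -7.907212

-7.9072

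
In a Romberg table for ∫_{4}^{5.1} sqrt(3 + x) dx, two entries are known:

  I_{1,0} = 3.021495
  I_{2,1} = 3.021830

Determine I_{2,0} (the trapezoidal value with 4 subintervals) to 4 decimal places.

3.0217

From I_{2,1} = (4·I_{2,0} − I_{1,0})/3, solve for I_{2,0}:
4·I_{2,0} = 3·3.021830 + 3.021495 = 12.086985
I_{2,0} = 3.021746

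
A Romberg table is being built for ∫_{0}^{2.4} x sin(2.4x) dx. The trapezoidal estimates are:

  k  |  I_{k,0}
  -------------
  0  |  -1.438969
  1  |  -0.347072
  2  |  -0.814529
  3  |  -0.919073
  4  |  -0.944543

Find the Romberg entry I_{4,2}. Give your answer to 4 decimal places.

Richardson extrapolation on the trapezoidal column (denominator 4−1=3):
I_{3,1} = (4·(-0.919073) − (-0.814529)) / 3 = -0.953921
I_{4,1} = (4·(-0.944543) − (-0.919073)) / 3 = -0.953033
I_{4,2} = -0.953033 + (-0.953033 − (-0.953921))/15 = -0.952974
(Column j=1 coincides with Simpson's rule on the same nodes.)

-0.9530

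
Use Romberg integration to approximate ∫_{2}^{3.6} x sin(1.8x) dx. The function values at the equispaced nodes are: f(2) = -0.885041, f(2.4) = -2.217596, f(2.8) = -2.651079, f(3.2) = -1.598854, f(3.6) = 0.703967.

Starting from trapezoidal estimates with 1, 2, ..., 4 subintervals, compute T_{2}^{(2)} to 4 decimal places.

-2.7592

T_{0}^{(0)} (trapezoid, 1 panel, h=1.6000): -0.144859
T_{1}^{(0)} (trapezoid, 2 panels, h=0.8000): -2.193293
T_{2}^{(0)} (trapezoid, 4 panels, h=0.4000): -2.623226
T_{1}^{(1)} = -2.193293 + (-2.193293 − (-0.144859))/3 = -2.876104
T_{2}^{(1)} = -2.623226 + (-2.623226 − (-2.193293))/3 = -2.766537
T_{2}^{(2)} = -2.766537 + (-2.766537 − (-2.876104))/15 = -2.759233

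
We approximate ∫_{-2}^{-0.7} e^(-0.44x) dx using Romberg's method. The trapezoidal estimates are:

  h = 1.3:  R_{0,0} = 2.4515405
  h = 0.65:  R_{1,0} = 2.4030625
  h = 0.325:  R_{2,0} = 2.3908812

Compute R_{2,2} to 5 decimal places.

2.38682

R_{1,1} = 2.4030625 + (2.4030625 − 2.4515405)/3 = 2.3869032
R_{2,1} = (4·2.3908812 − 2.4030625) / 3 = 2.3868208
R_{2,2} = 2.3868208 + (2.3868208 − 2.3869032)/15 = 2.3868153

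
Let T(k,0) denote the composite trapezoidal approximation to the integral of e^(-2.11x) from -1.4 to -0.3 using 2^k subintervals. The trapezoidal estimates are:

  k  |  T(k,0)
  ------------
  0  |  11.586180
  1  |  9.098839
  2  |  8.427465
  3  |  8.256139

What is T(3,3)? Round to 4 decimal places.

Richardson extrapolation on the trapezoidal column (denominator 4−1=3):
T(1,1) = 9.098839 + (9.098839 − 11.586180)/3 = 8.269725
T(2,1) = 8.427465 + (8.427465 − 9.098839)/3 = 8.203674
T(3,1) = (4·8.256139 − 8.427465) / 3 = 8.199030
T(2,2) = (16·8.203674 − 8.269725) / 15 = 8.199271
T(3,2) = (16·8.199030 − 8.203674) / 15 = 8.198720
T(3,3) = 8.198720 + (8.198720 − 8.199271)/63 = 8.198711

8.1987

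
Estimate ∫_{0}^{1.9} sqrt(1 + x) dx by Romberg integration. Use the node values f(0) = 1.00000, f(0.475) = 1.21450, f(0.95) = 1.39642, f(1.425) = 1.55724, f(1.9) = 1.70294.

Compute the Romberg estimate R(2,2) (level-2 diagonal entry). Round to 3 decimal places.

R(0,0) (trapezoid, 1 panel, h=1.9000): 2.56779
R(1,0) (trapezoid, 2 panels, h=0.9500): 2.61050
R(2,0) (trapezoid, 4 panels, h=0.4750): 2.62182
R(1,1) = 2.61050 + (2.61050 − 2.56779)/3 = 2.62474
R(2,1) = 2.62182 + (2.62182 − 2.61050)/3 = 2.62559
R(2,2) = 2.62559 + (2.62559 − 2.62474)/15 = 2.62565

2.626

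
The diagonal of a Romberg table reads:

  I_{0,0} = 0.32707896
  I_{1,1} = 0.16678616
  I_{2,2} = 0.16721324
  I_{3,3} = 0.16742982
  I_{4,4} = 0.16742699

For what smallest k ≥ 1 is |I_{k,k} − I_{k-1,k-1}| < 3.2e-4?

k = 3

|I_{1,1} − I_{0,0}| = 0.16029280 ≥ 3.2e-4
|I_{2,2} − I_{1,1}| = 0.00042708 ≥ 3.2e-4
|I_{3,3} − I_{2,2}| = 0.00021658 < 3.2e-4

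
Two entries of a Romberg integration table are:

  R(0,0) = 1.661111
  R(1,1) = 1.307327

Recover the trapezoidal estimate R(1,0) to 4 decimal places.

From R(1,1) = (4·R(1,0) − R(0,0))/3, solve for R(1,0):
4·R(1,0) = 3·1.307327 + 1.661111 = 5.583092
R(1,0) = 1.395773

1.3958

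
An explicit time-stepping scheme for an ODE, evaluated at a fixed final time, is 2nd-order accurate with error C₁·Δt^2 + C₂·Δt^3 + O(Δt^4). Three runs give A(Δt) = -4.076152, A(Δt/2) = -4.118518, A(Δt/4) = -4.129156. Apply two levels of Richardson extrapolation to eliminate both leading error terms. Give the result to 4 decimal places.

First eliminate the Δt^2 term (factor 2^2 = 4):
  B₁ = (4·(-4.118518) − (-4.076152))/3 = -4.132640
  B₂ = (4·(-4.129156) − (-4.118518))/3 = -4.132702
Then eliminate the Δt^3 term (factor 2^3 = 8):
  (8·(-4.132702) − (-4.132640))/7 = -4.132711

-4.1327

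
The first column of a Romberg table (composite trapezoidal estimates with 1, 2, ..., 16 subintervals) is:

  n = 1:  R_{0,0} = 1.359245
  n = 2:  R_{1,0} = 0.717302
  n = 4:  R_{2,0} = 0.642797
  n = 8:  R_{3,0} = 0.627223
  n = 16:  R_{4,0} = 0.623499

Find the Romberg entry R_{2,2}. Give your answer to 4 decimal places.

0.6256

Richardson extrapolation on the trapezoidal column (denominator 4−1=3):
R_{1,1} = 0.717302 + (0.717302 − 1.359245)/3 = 0.503321
R_{2,1} = 0.642797 + (0.642797 − 0.717302)/3 = 0.617962
R_{2,2} = (16·0.617962 − 0.503321) / 15 = 0.625605
(Column j=1 coincides with Simpson's rule on the same nodes.)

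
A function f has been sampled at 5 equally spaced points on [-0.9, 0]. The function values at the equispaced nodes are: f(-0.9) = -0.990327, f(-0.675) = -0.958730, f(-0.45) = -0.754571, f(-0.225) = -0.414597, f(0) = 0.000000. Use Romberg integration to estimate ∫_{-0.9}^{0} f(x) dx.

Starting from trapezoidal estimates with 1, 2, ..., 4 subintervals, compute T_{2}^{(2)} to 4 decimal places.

-0.5993

T_{0}^{(0)} (trapezoid, 1 panel, h=0.9000): -0.445647
T_{1}^{(0)} (trapezoid, 2 panels, h=0.4500): -0.562381
T_{2}^{(0)} (trapezoid, 4 panels, h=0.2250): -0.590189
T_{1}^{(1)} = -0.562381 + (-0.562381 − (-0.445647))/3 = -0.601292
T_{2}^{(1)} = -0.590189 + (-0.590189 − (-0.562381))/3 = -0.599458
T_{2}^{(2)} = -0.599458 + (-0.599458 − (-0.601292))/15 = -0.599336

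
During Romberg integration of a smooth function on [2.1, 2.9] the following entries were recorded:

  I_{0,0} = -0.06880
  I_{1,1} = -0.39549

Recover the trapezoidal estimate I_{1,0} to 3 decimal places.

From I_{1,1} = (4·I_{1,0} − I_{0,0})/3, solve for I_{1,0}:
4·I_{1,0} = 3·(-0.39549) + (-0.06880) = -1.25527
I_{1,0} = -0.31382

-0.314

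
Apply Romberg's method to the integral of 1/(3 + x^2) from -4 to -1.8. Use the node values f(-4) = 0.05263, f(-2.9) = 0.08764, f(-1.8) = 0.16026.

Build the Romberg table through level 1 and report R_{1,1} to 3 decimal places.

0.207

R_{0,0} (trapezoid, 1 panel, h=2.2000): 0.23418
R_{1,0} (trapezoid, 2 panels, h=1.1000): 0.21349
R_{1,1} = 0.21349 + (0.21349 − 0.23418)/3 = 0.20659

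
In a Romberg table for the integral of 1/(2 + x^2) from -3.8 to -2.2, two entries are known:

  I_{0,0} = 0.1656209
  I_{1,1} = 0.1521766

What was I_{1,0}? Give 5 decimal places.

0.15554

From I_{1,1} = (4·I_{1,0} − I_{0,0})/3, solve for I_{1,0}:
4·I_{1,0} = 3·0.1521766 + 0.1656209 = 0.6221507
I_{1,0} = 0.1555377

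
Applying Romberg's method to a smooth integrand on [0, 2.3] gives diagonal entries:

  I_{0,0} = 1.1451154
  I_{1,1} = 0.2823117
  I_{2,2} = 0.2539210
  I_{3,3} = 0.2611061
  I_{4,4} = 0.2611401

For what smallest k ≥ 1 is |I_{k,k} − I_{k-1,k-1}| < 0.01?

|I_{1,1} − I_{0,0}| = 0.8628037 ≥ 0.01
|I_{2,2} − I_{1,1}| = 0.0283907 ≥ 0.01
|I_{3,3} − I_{2,2}| = 0.0071851 < 0.01

k = 3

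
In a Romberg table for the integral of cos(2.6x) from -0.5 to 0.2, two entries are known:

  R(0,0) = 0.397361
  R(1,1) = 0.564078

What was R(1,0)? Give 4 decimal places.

0.5224

From R(1,1) = (4·R(1,0) − R(0,0))/3, solve for R(1,0):
4·R(1,0) = 3·0.564078 + 0.397361 = 2.089595
R(1,0) = 0.522399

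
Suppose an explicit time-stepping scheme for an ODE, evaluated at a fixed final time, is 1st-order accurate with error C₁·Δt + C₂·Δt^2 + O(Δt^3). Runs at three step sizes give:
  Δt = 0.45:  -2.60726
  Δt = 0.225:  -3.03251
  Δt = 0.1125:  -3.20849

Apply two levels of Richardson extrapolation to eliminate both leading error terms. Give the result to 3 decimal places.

-3.360

First eliminate the Δt term (factor 2^1 = 2):
  B₁ = (2·(-3.03251) − (-2.60726))/1 = -3.45776
  B₂ = (2·(-3.20849) − (-3.03251))/1 = -3.38447
Then eliminate the Δt^2 term (factor 2^2 = 4):
  (4·(-3.38447) − (-3.45776))/3 = -3.36004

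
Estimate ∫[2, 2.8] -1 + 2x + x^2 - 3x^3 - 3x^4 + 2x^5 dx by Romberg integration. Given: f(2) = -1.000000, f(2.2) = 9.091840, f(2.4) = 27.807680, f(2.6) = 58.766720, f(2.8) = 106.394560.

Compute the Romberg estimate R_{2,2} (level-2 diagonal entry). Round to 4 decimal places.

28.8260

R_{0,0} (trapezoid, 1 panel, h=0.8000): 42.157824
R_{1,0} (trapezoid, 2 panels, h=0.4000): 32.201984
R_{2,0} (trapezoid, 4 panels, h=0.2000): 29.672704
R_{1,1} = 32.201984 + (32.201984 − 42.157824)/3 = 28.883371
R_{2,1} = 29.672704 + (29.672704 − 32.201984)/3 = 28.829611
R_{2,2} = 28.829611 + (28.829611 − 28.883371)/15 = 28.826027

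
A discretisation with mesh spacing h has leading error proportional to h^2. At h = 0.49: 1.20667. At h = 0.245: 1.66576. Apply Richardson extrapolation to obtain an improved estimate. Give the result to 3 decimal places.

1.819

The leading error scales as h^2; refining by a factor of 2 reduces it by 2^2 = 4.
Extrapolated value = (4·A(h/2) − A(h)) / (4 − 1)
= (4·1.66576 − 1.20667) / 3
= 5.45637 / 3 = 1.81879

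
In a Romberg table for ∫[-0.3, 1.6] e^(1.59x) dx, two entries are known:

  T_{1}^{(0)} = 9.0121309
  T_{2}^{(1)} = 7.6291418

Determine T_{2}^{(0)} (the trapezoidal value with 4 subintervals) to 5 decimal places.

7.97489

From T_{2}^{(1)} = (4·T_{2}^{(0)} − T_{1}^{(0)})/3, solve for T_{2}^{(0)}:
4·T_{2}^{(0)} = 3·7.6291418 + 9.0121309 = 31.8995563
T_{2}^{(0)} = 7.9748891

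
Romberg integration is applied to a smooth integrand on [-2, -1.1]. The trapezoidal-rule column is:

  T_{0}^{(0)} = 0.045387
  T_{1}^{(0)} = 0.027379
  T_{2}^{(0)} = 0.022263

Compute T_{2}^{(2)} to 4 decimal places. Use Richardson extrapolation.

0.0205

T_{1}^{(1)} = (4·0.027379 − 0.045387) / 3 = 0.021376
T_{2}^{(1)} = 0.022263 + (0.022263 − 0.027379)/3 = 0.020558
T_{2}^{(2)} = 0.020558 + (0.020558 − 0.021376)/15 = 0.020503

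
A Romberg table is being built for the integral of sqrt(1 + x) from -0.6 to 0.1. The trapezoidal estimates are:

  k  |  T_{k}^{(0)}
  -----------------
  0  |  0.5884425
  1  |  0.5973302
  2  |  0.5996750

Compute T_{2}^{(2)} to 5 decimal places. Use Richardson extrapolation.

0.60047

T_{1}^{(1)} = 0.5973302 + (0.5973302 − 0.5884425)/3 = 0.6002928
T_{2}^{(1)} = (4·0.5996750 − 0.5973302) / 3 = 0.6004566
T_{2}^{(2)} = 0.6004566 + (0.6004566 − 0.6002928)/15 = 0.6004675
(Column j=1 coincides with Simpson's rule on the same nodes.)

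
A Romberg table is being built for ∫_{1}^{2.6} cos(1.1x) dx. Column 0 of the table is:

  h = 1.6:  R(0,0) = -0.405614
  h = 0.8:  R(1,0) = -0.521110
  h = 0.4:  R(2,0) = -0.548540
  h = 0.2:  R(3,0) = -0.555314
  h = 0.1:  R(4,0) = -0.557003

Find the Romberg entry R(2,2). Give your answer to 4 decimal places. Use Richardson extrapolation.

Richardson extrapolation on the trapezoidal column (denominator 4−1=3):
R(1,1) = (4·(-0.521110) − (-0.405614)) / 3 = -0.559609
R(2,1) = (4·(-0.548540) − (-0.521110)) / 3 = -0.557683
R(2,2) = (16·(-0.557683) − (-0.559609)) / 15 = -0.557555

-0.5576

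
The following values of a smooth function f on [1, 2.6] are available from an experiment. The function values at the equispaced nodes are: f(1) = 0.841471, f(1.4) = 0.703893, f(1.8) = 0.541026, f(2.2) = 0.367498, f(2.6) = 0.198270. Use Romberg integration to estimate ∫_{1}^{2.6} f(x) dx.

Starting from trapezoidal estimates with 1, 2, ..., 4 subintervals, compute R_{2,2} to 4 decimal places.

R_{0,0} (trapezoid, 1 panel, h=1.6000): 0.831793
R_{1,0} (trapezoid, 2 panels, h=0.8000): 0.848717
R_{2,0} (trapezoid, 4 panels, h=0.4000): 0.852915
R_{1,1} = 0.848717 + (0.848717 − 0.831793)/3 = 0.854358
R_{2,1} = 0.852915 + (0.852915 − 0.848717)/3 = 0.854314
R_{2,2} = 0.854314 + (0.854314 − 0.854358)/15 = 0.854311

0.8543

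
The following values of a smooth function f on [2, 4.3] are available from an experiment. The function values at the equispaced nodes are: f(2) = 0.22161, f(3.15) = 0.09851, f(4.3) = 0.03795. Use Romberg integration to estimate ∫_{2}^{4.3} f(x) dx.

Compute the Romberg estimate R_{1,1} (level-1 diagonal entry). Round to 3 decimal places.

0.251

R_{0,0} (trapezoid, 1 panel, h=2.3000): 0.29849
R_{1,0} (trapezoid, 2 panels, h=1.1500): 0.26253
R_{1,1} = 0.26253 + (0.26253 − 0.29849)/3 = 0.25054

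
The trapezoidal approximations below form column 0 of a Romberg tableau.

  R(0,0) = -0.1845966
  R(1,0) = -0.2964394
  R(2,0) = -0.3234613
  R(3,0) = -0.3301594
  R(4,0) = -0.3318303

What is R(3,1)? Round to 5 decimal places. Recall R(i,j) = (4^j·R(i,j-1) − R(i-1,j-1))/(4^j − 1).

-0.33239

R(3,1) = -0.3301594 + (-0.3301594 − (-0.3234613))/3 = -0.3323921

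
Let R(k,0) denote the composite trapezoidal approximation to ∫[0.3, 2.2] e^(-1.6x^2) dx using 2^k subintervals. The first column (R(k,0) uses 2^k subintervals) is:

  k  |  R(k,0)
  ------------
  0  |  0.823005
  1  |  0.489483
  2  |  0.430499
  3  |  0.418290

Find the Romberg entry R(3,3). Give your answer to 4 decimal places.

0.4145

R(1,1) = 0.489483 + (0.489483 − 0.823005)/3 = 0.378309
R(2,1) = (4·0.430499 − 0.489483) / 3 = 0.410838
R(3,1) = 0.418290 + (0.418290 − 0.430499)/3 = 0.414220
R(2,2) = (16·0.410838 − 0.378309) / 15 = 0.413007
R(3,2) = (16·0.414220 − 0.410838) / 15 = 0.414445
R(3,3) = (64·0.414445 − 0.413007) / 63 = 0.414468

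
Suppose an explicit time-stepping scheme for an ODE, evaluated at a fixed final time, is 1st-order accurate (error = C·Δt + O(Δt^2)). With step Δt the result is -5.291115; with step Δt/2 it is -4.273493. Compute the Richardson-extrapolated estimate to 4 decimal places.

-3.2559

The leading error scales as Δt; refining by a factor of 2 reduces it by 2^1 = 2.
Extrapolated value = (2·A(Δt/2) − A(Δt)) / (2 − 1)
= (2·(-4.273493) − (-5.291115)) / 1
= -3.255871 / 1 = -3.255871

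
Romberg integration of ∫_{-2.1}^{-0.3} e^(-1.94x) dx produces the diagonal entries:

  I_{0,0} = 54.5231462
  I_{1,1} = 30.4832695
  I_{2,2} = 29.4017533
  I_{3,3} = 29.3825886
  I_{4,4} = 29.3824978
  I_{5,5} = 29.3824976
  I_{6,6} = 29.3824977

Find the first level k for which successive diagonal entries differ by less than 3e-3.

|I_{1,1} − I_{0,0}| = 24.0398767 ≥ 3e-3
|I_{2,2} − I_{1,1}| = 1.0815162 ≥ 3e-3
|I_{3,3} − I_{2,2}| = 0.0191647 ≥ 3e-3
|I_{4,4} − I_{3,3}| = 0.0000908 < 3e-3

k = 4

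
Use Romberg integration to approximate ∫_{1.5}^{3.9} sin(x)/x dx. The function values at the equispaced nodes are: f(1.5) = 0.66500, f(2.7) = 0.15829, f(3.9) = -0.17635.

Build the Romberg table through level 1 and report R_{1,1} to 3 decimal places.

0.449

R_{0,0} (trapezoid, 1 panel, h=2.4000): 0.58638
R_{1,0} (trapezoid, 2 panels, h=1.2000): 0.48314
R_{1,1} = 0.48314 + (0.48314 − 0.58638)/3 = 0.44873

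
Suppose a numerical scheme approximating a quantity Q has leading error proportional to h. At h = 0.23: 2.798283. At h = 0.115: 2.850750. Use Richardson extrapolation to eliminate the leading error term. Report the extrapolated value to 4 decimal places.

2.9032

The leading error scales as h; refining by a factor of 2 reduces it by 2^1 = 2.
Extrapolated value = (2·A(h/2) − A(h)) / (2 − 1)
= (2·2.850750 − 2.798283) / 1
= 2.903217 / 1 = 2.903217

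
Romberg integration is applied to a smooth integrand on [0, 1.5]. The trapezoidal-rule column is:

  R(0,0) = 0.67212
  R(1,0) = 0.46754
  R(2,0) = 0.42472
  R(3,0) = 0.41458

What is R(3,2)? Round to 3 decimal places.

R(2,1) = (4·0.42472 − 0.46754) / 3 = 0.41045
R(3,1) = 0.41458 + (0.41458 − 0.42472)/3 = 0.41120
R(3,2) = (16·0.41120 − 0.41045) / 15 = 0.41125

0.411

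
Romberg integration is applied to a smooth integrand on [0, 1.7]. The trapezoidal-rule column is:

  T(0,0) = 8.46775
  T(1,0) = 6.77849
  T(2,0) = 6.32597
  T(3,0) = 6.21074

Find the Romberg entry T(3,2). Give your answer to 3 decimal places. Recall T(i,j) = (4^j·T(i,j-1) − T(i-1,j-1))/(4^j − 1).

Richardson extrapolation on the trapezoidal column (denominator 4−1=3):
T(2,1) = 6.32597 + (6.32597 − 6.77849)/3 = 6.17513
T(3,1) = (4·6.21074 − 6.32597) / 3 = 6.17233
T(3,2) = (16·6.17233 − 6.17513) / 15 = 6.17214

6.172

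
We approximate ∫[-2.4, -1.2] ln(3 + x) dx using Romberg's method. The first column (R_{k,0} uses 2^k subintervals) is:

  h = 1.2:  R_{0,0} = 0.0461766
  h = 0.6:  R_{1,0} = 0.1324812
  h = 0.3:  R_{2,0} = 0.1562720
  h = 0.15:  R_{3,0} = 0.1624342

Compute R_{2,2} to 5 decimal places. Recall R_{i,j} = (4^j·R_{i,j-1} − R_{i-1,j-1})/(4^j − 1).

R_{1,1} = 0.1324812 + (0.1324812 − 0.0461766)/3 = 0.1612494
R_{2,1} = (4·0.1562720 − 0.1324812) / 3 = 0.1642023
R_{2,2} = 0.1642023 + (0.1642023 − 0.1612494)/15 = 0.1643992

0.16440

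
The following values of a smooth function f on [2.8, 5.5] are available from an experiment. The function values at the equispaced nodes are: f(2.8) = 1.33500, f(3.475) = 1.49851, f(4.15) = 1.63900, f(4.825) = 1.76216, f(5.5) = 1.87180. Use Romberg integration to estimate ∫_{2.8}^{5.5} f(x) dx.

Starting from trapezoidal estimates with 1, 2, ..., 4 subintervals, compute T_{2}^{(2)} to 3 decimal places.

4.394

T_{0}^{(0)} (trapezoid, 1 panel, h=2.7000): 4.32918
T_{1}^{(0)} (trapezoid, 2 panels, h=1.3500): 4.37724
T_{2}^{(0)} (trapezoid, 4 panels, h=0.6750): 4.38957
T_{1}^{(1)} = 4.37724 + (4.37724 − 4.32918)/3 = 4.39326
T_{2}^{(1)} = 4.38957 + (4.38957 − 4.37724)/3 = 4.39368
T_{2}^{(2)} = 4.39368 + (4.39368 − 4.39326)/15 = 4.39371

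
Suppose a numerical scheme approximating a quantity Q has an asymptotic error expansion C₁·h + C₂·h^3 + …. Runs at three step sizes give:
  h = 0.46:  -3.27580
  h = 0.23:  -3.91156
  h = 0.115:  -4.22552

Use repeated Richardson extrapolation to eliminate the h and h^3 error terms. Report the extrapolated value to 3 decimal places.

First eliminate the h term (factor 2^1 = 2):
  B₁ = (2·(-3.91156) − (-3.27580))/1 = -4.54732
  B₂ = (2·(-4.22552) − (-3.91156))/1 = -4.53948
Then eliminate the h^3 term (factor 2^3 = 8):
  (8·(-4.53948) − (-4.54732))/7 = -4.53836

-4.538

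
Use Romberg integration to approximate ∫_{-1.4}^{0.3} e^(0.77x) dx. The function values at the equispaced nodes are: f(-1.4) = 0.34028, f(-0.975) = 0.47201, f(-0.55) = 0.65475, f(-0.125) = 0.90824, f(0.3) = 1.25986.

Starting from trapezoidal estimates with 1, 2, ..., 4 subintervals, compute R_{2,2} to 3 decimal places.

1.194

R_{0,0} (trapezoid, 1 panel, h=1.7000): 1.36012
R_{1,0} (trapezoid, 2 panels, h=0.8500): 1.23660
R_{2,0} (trapezoid, 4 panels, h=0.4250): 1.20490
R_{1,1} = 1.23660 + (1.23660 − 1.36012)/3 = 1.19543
R_{2,1} = 1.20490 + (1.20490 − 1.23660)/3 = 1.19433
R_{2,2} = 1.19433 + (1.19433 − 1.19543)/15 = 1.19426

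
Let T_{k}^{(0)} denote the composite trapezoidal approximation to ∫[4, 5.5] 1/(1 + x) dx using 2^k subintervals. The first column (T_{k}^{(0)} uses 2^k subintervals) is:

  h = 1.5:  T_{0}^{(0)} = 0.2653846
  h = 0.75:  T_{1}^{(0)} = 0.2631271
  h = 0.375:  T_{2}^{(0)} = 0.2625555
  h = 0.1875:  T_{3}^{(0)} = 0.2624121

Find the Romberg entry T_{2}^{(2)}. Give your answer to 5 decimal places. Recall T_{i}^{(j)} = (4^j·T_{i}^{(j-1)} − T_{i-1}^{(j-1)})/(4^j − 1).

0.26236

Richardson extrapolation on the trapezoidal column (denominator 4−1=3):
T_{1}^{(1)} = (4·0.2631271 − 0.2653846) / 3 = 0.2623746
T_{2}^{(1)} = 0.2625555 + (0.2625555 − 0.2631271)/3 = 0.2623650
T_{2}^{(2)} = (16·0.2623650 − 0.2623746) / 15 = 0.2623644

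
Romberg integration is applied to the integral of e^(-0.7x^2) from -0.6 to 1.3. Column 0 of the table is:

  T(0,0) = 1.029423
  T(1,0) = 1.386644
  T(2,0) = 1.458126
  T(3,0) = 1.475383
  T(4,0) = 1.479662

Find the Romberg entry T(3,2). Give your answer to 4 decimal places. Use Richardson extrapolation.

1.4811

T(2,1) = 1.458126 + (1.458126 − 1.386644)/3 = 1.481953
T(3,1) = (4·1.475383 − 1.458126) / 3 = 1.481135
T(3,2) = 1.481135 + (1.481135 − 1.481953)/15 = 1.481080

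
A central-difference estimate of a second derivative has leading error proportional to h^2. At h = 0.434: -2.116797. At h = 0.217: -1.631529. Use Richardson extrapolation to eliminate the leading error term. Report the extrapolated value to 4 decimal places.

-1.4698

The leading error scales as h^2; refining by a factor of 2 reduces it by 2^2 = 4.
Extrapolated value = (4·A(h/2) − A(h)) / (4 − 1)
= (4·(-1.631529) − (-2.116797)) / 3
= -4.409319 / 3 = -1.469773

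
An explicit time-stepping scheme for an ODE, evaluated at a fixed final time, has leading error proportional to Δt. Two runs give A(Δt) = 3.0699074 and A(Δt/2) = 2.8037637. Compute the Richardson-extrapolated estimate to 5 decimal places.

Extrapolated value = (2·A(Δt/2) − A(Δt)) / (2 − 1)
= (2·2.8037637 − 3.0699074) / 1
= 2.5376200 / 1 = 2.5376200

2.53762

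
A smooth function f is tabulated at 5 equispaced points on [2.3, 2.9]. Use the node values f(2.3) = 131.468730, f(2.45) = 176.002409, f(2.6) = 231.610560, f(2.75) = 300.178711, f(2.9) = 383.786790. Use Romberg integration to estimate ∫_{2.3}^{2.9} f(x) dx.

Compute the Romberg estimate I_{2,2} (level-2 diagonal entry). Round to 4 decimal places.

144.1594

I_{0,0} (trapezoid, 1 panel, h=0.6000): 154.576656
I_{1,0} (trapezoid, 2 panels, h=0.3000): 146.771496
I_{2,0} (trapezoid, 4 panels, h=0.1500): 144.812916
I_{1,1} = 146.771496 + (146.771496 − 154.576656)/3 = 144.169776
I_{2,1} = 144.812916 + (144.812916 − 146.771496)/3 = 144.160056
I_{2,2} = 144.160056 + (144.160056 − 144.169776)/15 = 144.159408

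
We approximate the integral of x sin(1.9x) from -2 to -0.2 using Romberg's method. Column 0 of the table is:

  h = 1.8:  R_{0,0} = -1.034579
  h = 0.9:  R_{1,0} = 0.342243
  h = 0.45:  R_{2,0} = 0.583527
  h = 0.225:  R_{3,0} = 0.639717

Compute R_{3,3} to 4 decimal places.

Richardson extrapolation on the trapezoidal column (denominator 4−1=3):
R_{1,1} = 0.342243 + (0.342243 − (-1.034579))/3 = 0.801184
R_{2,1} = (4·0.583527 − 0.342243) / 3 = 0.663955
R_{3,1} = 0.639717 + (0.639717 − 0.583527)/3 = 0.658447
R_{2,2} = 0.663955 + (0.663955 − 0.801184)/15 = 0.654806
R_{3,2} = (16·0.658447 − 0.663955) / 15 = 0.658080
R_{3,3} = 0.658080 + (0.658080 − 0.654806)/63 = 0.658132

0.6581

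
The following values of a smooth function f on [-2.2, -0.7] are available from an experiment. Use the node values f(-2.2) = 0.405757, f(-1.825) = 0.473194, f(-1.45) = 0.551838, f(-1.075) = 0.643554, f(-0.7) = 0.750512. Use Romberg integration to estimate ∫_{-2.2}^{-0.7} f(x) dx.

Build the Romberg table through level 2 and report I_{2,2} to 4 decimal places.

I_{0,0} (trapezoid, 1 panel, h=1.5000): 0.867202
I_{1,0} (trapezoid, 2 panels, h=0.7500): 0.847479
I_{2,0} (trapezoid, 4 panels, h=0.3750): 0.842520
I_{1,1} = 0.847479 + (0.847479 − 0.867202)/3 = 0.840905
I_{2,1} = 0.842520 + (0.842520 − 0.847479)/3 = 0.840867
I_{2,2} = 0.840867 + (0.840867 − 0.840905)/15 = 0.840864

0.8409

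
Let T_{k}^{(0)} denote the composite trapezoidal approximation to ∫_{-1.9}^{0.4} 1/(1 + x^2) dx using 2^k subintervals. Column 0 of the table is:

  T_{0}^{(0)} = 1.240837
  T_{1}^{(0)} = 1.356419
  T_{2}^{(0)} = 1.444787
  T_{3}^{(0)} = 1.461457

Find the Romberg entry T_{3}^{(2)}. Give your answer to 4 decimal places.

1.4665

Richardson extrapolation on the trapezoidal column (denominator 4−1=3):
T_{2}^{(1)} = (4·1.444787 − 1.356419) / 3 = 1.474243
T_{3}^{(1)} = (4·1.461457 − 1.444787) / 3 = 1.467014
T_{3}^{(2)} = 1.467014 + (1.467014 − 1.474243)/15 = 1.466532
(Column j=1 coincides with Simpson's rule on the same nodes.)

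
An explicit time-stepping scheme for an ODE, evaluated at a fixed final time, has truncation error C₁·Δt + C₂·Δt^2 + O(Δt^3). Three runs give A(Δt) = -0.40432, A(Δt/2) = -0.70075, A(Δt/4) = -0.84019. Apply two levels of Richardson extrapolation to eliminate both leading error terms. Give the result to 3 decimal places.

First eliminate the Δt term (factor 2^1 = 2):
  B₁ = (2·(-0.70075) − (-0.40432))/1 = -0.99718
  B₂ = (2·(-0.84019) − (-0.70075))/1 = -0.97963
Then eliminate the Δt^2 term (factor 2^2 = 4):
  (4·(-0.97963) − (-0.99718))/3 = -0.97378

-0.974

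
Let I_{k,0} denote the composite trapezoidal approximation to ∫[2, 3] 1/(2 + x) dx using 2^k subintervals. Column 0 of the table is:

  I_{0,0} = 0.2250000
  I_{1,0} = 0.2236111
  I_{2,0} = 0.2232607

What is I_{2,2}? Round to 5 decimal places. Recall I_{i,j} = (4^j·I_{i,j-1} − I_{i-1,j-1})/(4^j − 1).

0.22314

I_{1,1} = 0.2236111 + (0.2236111 − 0.2250000)/3 = 0.2231481
I_{2,1} = (4·0.2232607 − 0.2236111) / 3 = 0.2231439
I_{2,2} = 0.2231439 + (0.2231439 − 0.2231481)/15 = 0.2231436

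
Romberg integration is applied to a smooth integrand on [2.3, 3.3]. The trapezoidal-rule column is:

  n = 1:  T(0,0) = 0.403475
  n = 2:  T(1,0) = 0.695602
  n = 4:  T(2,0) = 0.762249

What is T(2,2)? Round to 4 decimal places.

Richardson extrapolation on the trapezoidal column (denominator 4−1=3):
T(1,1) = (4·0.695602 − 0.403475) / 3 = 0.792978
T(2,1) = 0.762249 + (0.762249 − 0.695602)/3 = 0.784465
T(2,2) = 0.784465 + (0.784465 − 0.792978)/15 = 0.783897

0.7839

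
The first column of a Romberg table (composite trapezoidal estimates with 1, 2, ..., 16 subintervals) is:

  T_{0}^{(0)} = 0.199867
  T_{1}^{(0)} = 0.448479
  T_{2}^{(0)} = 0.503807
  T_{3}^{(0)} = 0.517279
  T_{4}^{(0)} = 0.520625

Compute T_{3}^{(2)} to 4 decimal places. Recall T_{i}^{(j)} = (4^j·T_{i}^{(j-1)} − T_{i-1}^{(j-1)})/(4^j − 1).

0.5217

T_{2}^{(1)} = (4·0.503807 − 0.448479) / 3 = 0.522250
T_{3}^{(1)} = (4·0.517279 − 0.503807) / 3 = 0.521770
T_{3}^{(2)} = (16·0.521770 − 0.522250) / 15 = 0.521738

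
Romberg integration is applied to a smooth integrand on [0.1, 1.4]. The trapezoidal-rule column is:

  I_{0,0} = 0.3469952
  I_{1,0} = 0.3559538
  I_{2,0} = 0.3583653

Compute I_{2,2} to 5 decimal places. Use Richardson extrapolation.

0.35918

Richardson extrapolation on the trapezoidal column (denominator 4−1=3):
I_{1,1} = 0.3559538 + (0.3559538 − 0.3469952)/3 = 0.3589400
I_{2,1} = 0.3583653 + (0.3583653 − 0.3559538)/3 = 0.3591691
I_{2,2} = (16·0.3591691 − 0.3589400) / 15 = 0.3591844
(Column j=1 coincides with Simpson's rule on the same nodes.)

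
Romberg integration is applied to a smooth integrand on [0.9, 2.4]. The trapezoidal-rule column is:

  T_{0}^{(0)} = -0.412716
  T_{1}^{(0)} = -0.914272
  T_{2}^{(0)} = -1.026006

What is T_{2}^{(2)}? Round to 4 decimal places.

-1.0620

Richardson extrapolation on the trapezoidal column (denominator 4−1=3):
T_{1}^{(1)} = -0.914272 + (-0.914272 − (-0.412716))/3 = -1.081457
T_{2}^{(1)} = (4·(-1.026006) − (-0.914272)) / 3 = -1.063251
T_{2}^{(2)} = -1.063251 + (-1.063251 − (-1.081457))/15 = -1.062037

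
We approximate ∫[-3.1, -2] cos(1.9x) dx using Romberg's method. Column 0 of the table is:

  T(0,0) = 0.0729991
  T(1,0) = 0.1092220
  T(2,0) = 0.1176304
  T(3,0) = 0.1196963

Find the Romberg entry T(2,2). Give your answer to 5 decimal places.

Richardson extrapolation on the trapezoidal column (denominator 4−1=3):
T(1,1) = (4·0.1092220 − 0.0729991) / 3 = 0.1212963
T(2,1) = 0.1176304 + (0.1176304 − 0.1092220)/3 = 0.1204332
T(2,2) = 0.1204332 + (0.1204332 − 0.1212963)/15 = 0.1203757

0.12038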